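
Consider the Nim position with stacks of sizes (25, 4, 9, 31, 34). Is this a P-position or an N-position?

In binary:
  011001  (25)
  000100  (4)
  001001  (9)
  011111  (31)
  100010  (34)
  ------
  101001  (41)
The nim-sum is 41 ≠ 0, so this is an N-position: the player to move can win.

N-position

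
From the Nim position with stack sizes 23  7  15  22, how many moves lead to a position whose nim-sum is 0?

In binary:
  10111  (23)
  00111  (7)
  01111  (15)
  10110  (22)
  -----
  01001  (9)
The overall nim-sum is X = 9. A stack of size p has a winning move iff p XOR X < p (reduce it to p XOR X).
  23: 23 XOR 9 = 30 ≥ 23 — no move.
  7: 7 XOR 9 = 14 ≥ 7 — no move.
  15: 15 XOR 9 = 6 < 15 — winning move (to 6).
  22: 22 XOR 9 = 31 ≥ 22 — no move.
That gives 1 winning move.

1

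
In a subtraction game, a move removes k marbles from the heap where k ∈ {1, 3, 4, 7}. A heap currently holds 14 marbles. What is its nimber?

2

Grundy values for subtraction set {1, 3, 4, 7}:
g(0) = mex{} = 0
g(1) = mex{0} = 1
g(2) = mex{1} = 0
g(3) = mex{0} = 1
g(4) = mex{0,1} = 2
g(5) = mex{0,1,2} = 3
g(6) = mex{0,1,3} = 2
g(7) = mex{0,1,2} = 3
g(8) = mex{1,2,3} = 0
g(9) = mex{0,2,3} = 1
g(10) = mex{1,2,3} = 0
g(11) = mex{0,2,3} = 1
g(12) = mex{0,1,3} = 2
g(13) = mex{0,1,2} = 3
g(14) = mex{0,1,3} = 2
So g(14) = 2.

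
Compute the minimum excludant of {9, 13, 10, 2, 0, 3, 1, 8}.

The values 0, 1, 2, 3 are all present; 4 is the first non-negative integer missing from the set.

4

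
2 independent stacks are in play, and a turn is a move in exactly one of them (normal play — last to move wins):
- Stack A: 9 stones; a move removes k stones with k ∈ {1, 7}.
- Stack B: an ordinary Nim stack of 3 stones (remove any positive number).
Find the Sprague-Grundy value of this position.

2

For stack A, compute g(0), g(1), … with moves {1, 7}:
k:     0  1  2  3  4  5  6  7  8  9
g(k):  0  1  0  1  0  1  0  1  0  1
So g(9) = 1.
Stack B is a plain Nim stack of size 3, so its Grundy value is 3.
The value of a disjunctive sum is the nim-sum of the parts.
Combined value = 1 ⊕ 3 = 2.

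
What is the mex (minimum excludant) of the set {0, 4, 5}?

1

0 is in the set but 1 is not, so the mex is 1.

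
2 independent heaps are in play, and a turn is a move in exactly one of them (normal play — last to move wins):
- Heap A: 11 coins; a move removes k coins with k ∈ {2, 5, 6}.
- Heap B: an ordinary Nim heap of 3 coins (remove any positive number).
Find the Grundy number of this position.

Build the Grundy sequence for heap A with g(k) = mex{g(k−s) : s ∈ {2, 5, 6}, s ≤ k}:
k:     0  1  2  3  4  5  6  7  8  9 10 11
g(k):  0  0  1  1  0  2  1  3  0  2  1  0
So g(11) = 0.
Heap B is a plain Nim heap of size 3, so its Grundy value is 3.
By the Sprague-Grundy theorem, the Grundy value of a sum of independent games is the XOR of the component values.
Combined value = 0 ⊕ 3 = 3.

3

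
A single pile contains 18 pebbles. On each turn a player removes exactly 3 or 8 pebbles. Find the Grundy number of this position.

Build the Grundy sequence with g(k) = mex{g(k−s) : s ∈ {3, 8}, s ≤ k}:
k:     0  1  2  3  4  5  6  7  8  9 10 11 12 13 14 15 16 17 18
g(k):  0  0  0  1  1  1  0  0  2  1  1  0  0  0  1  1  1  0  0
So g(18) = 0.

0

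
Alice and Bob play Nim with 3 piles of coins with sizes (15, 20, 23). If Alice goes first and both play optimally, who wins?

Alice wins

Compute the nim-sum pairwise:
15 ⊕ 20 = 27
27 ⊕ 23 = 12
The nim-sum is 12 ≠ 0, so this is an N-position: the player to move can win; Alice has a winning move.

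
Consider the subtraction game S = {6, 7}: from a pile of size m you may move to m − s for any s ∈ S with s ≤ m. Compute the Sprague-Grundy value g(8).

1

Compute g(0), g(1), … for moves {6, 7}:
g(0) = mex{} = 0
g(1) = mex{} = 0
g(2) = mex{} = 0
g(3) = mex{} = 0
g(4) = mex{} = 0
g(5) = mex{} = 0
g(6) = mex{0} = 1
g(7) = mex{0} = 1
g(8) = mex{0} = 1
So g(8) = 1.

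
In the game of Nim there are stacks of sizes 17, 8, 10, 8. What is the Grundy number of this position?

27

Nim-sum: 17 ^ 8 ^ 10 ^ 8 = 27.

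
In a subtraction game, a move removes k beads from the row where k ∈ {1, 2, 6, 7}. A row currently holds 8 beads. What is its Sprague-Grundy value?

Grundy values for subtraction set {1, 2, 6, 7}:
g(0) = mex{} = 0
g(1) = mex{0} = 1
g(2) = mex{0,1} = 2
g(3) = mex{1,2} = 0
g(4) = mex{0,2} = 1
g(5) = mex{0,1} = 2
g(6) = mex{0,1,2} = 3
g(7) = mex{0,1,2,3} = 4
g(8) = mex{1,2,3,4} = 0
So g(8) = 0.

0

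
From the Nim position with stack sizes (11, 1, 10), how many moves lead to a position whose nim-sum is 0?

Compute the nim-sum pairwise:
11 ⊕ 1 = 10
10 ⊕ 10 = 0
The nim-sum is already 0, so every move leaves a nonzero nim-sum — there are no winning moves.

0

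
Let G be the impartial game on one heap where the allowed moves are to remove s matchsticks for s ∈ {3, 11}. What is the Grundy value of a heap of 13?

2

Build the Grundy sequence with g(k) = mex{g(k−s) : s ∈ {3, 11}, s ≤ k}:
k:     0  1  2  3  4  5  6  7  8  9 10 11 12 13
g(k):  0  0  0  1  1  1  0  0  0  1  1  1  2  2
So g(13) = 2.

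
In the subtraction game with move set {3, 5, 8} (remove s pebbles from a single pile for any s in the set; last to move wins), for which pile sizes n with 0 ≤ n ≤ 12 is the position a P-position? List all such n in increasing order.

Build the Grundy sequence with g(k) = mex{g(k−s) : s ∈ {3, 5, 8}, s ≤ k}:
k:     0  1  2  3  4  5  6  7  8  9 10 11 12
g(k):  0  0  0  1  1  1  2  2  2  3  3  0  0
The P-positions (g = 0) in 0..12 are 0, 1, 2, 11, 12.

0, 1, 2, 11, 12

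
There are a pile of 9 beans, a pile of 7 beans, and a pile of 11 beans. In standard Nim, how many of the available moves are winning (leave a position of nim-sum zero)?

1

In binary:
  1001  (9)
  0111  (7)
  1011  (11)
  ----
  0101  (5)
The overall nim-sum is X = 5. A pile of size p has a winning move iff p XOR X < p (reduce it to p XOR X).
  9: 9 XOR 5 = 12 ≥ 9 — no move.
  7: 7 XOR 5 = 2 < 7 — winning move (to 2).
  11: 11 XOR 5 = 14 ≥ 11 — no move.
That gives 1 winning move.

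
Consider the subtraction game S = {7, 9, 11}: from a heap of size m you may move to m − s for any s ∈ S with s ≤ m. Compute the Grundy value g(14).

Grundy values for subtraction set {7, 9, 11}:
g(0) = mex{} = 0
g(1) = mex{} = 0
g(2) = mex{} = 0
g(3) = mex{} = 0
g(4) = mex{} = 0
g(5) = mex{} = 0
g(6) = mex{} = 0
g(7) = mex{0} = 1
g(8) = mex{0} = 1
g(9) = mex{0} = 1
g(10) = mex{0} = 1
g(11) = mex{0} = 1
g(12) = mex{0} = 1
g(13) = mex{0} = 1
g(14) = mex{0,1} = 2
So g(14) = 2.

2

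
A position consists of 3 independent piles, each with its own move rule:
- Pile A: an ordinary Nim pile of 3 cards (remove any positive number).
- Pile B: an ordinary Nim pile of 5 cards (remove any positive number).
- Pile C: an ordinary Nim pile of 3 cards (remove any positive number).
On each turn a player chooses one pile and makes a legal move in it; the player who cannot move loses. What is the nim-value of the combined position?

5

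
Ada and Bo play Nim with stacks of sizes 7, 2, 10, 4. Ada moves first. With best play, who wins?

Compute the nim-sum pairwise:
7 ⊕ 2 = 5
5 ⊕ 10 = 15
15 ⊕ 4 = 11
The nim-sum is 11 ≠ 0, so this is an N-position: the player to move can win; Ada has a winning move.

Ada wins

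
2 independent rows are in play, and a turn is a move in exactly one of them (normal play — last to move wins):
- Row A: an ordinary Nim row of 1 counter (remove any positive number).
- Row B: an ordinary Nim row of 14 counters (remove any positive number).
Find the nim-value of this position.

15

Row A is a plain Nim row of size 1, so its Grundy value is 1.
Row B is a plain Nim row of size 14, so its Grundy value is 14.
By the Sprague-Grundy theorem, the Grundy value of a sum of independent games is the XOR of the component values.
Combined value = 1 ⊕ 14 = 15.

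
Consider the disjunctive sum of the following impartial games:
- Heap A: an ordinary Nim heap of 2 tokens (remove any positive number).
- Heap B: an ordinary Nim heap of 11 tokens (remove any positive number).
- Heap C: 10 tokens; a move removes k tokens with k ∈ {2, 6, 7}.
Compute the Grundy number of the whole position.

10

Heap A is a plain Nim heap of size 2, so its Grundy value is 2.
Heap B is a plain Nim heap of size 11, so its Grundy value is 11.
Grundy values for heap C (subtraction set {2, 6, 7}):
g(0) = mex{} = 0
g(1) = mex{} = 0
g(2) = mex{0} = 1
g(3) = mex{0} = 1
g(4) = mex{1} = 0
g(5) = mex{1} = 0
g(6) = mex{0} = 1
g(7) = mex{0} = 1
g(8) = mex{0,1} = 2
g(9) = mex{1} = 0
g(10) = mex{0,1,2} = 3
So g(10) = 3.
The value of a disjunctive sum is the nim-sum of the parts.
Combined value = 2 XOR 11 XOR 3 = 10.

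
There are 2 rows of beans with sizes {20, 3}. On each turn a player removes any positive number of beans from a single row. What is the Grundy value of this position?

23

Compute the nim-sum pairwise:
20 ^ 3 = 23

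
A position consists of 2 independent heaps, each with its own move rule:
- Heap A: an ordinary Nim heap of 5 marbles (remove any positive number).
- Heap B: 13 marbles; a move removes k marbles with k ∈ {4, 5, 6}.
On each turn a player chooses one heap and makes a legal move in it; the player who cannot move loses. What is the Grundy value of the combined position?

5

Heap A is a plain Nim heap of size 5, so its Grundy value is 5.
Grundy values for heap B (subtraction set {4, 5, 6}):
k:     0  1  2  3  4  5  6  7  8  9 10 11 12 13
g(k):  0  0  0  0  1  1  1  1  2  2  0  0  0  0
So g(13) = 0.
By the Sprague-Grundy theorem, the Grundy value of a sum of independent games is the XOR of the component values.
Combined value = 5 XOR 0 = 5.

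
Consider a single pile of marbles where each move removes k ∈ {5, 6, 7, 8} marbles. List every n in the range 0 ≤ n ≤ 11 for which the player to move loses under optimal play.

0, 1, 2, 3, 4

Grundy values for subtraction set {5, 6, 7, 8}:
g(0) = mex{} = 0
g(1) = mex{} = 0
g(2) = mex{} = 0
g(3) = mex{} = 0
g(4) = mex{} = 0
g(5) = mex{0} = 1
g(6) = mex{0} = 1
g(7) = mex{0} = 1
g(8) = mex{0} = 1
g(9) = mex{0} = 1
g(10) = mex{0,1} = 2
g(11) = mex{0,1} = 2
The P-positions (g = 0) in 0..11 are 0, 1, 2, 3, 4.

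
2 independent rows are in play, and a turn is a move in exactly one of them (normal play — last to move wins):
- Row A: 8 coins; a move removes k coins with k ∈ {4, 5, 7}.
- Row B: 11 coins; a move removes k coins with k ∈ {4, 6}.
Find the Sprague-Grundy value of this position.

2

For row A, compute g(0), g(1), … with moves {4, 5, 7}:
g(0) = mex{} = 0
g(1) = mex{} = 0
g(2) = mex{} = 0
g(3) = mex{} = 0
g(4) = mex{0} = 1
g(5) = mex{0} = 1
g(6) = mex{0} = 1
g(7) = mex{0} = 1
g(8) = mex{0,1} = 2
So g(8) = 2.
Grundy values for row B (subtraction set {4, 6}):
g(0) = mex{} = 0
g(1) = mex{} = 0
g(2) = mex{} = 0
g(3) = mex{} = 0
g(4) = mex{0} = 1
g(5) = mex{0} = 1
g(6) = mex{0} = 1
g(7) = mex{0} = 1
g(8) = mex{0,1} = 2
g(9) = mex{0,1} = 2
g(10) = mex{1} = 0
g(11) = mex{1} = 0
So g(11) = 0.
The value of a disjunctive sum is the nim-sum of the parts.
Combined value = 2 ⊕ 0 = 2.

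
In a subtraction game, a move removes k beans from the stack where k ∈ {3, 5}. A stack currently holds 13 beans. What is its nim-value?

Build the Grundy sequence with g(k) = mex{g(k−s) : s ∈ {3, 5}, s ≤ k}:
g(0) = mex{} = 0
g(1) = mex{} = 0
g(2) = mex{} = 0
g(3) = mex{0} = 1
g(4) = mex{0} = 1
g(5) = mex{0} = 1
g(6) = mex{0,1} = 2
g(7) = mex{0,1} = 2
g(8) = mex{1} = 0
g(9) = mex{1,2} = 0
g(10) = mex{1,2} = 0
g(11) = mex{0,2} = 1
g(12) = mex{0,2} = 1
g(13) = mex{0} = 1
So g(13) = 1.

1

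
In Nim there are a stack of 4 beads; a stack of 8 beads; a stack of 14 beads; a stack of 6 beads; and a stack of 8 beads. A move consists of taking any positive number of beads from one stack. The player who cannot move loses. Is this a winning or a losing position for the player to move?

Nim-sum: 4 XOR 8 XOR 14 XOR 6 XOR 8 = 12.
The nim-sum is 12 ≠ 0, so this is an N-position: the player to move can win.

Winning position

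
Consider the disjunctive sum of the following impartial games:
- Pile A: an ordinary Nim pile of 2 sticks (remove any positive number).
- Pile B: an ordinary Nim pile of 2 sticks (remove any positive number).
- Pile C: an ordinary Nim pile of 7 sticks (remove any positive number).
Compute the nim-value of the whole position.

7

Pile A is a plain Nim pile of size 2, so its Grundy value is 2.
Pile B is a plain Nim pile of size 2, so its Grundy value is 2.
Pile C is a plain Nim pile of size 7, so its Grundy value is 7.
The value of a disjunctive sum is the nim-sum of the parts.
Combined value = 2 ⊕ 2 ⊕ 7 = 7.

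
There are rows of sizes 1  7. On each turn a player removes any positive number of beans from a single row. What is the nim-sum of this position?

6

Write each in binary and XOR column by column:
  001  (1)
  111  (7)
  ---
  110  (6)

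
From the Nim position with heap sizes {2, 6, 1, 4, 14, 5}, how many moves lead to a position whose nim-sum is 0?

1

Nim-sum: 2 XOR 6 XOR 1 XOR 4 XOR 14 XOR 5 = 10.
The overall nim-sum is X = 10. A heap of size p has a winning move iff p XOR X < p (reduce it to p XOR X).
  2: 2 XOR 10 = 8 ≥ 2 — no move.
  6: 6 XOR 10 = 12 ≥ 6 — no move.
  1: 1 XOR 10 = 11 ≥ 1 — no move.
  4: 4 XOR 10 = 14 ≥ 4 — no move.
  14: 14 XOR 10 = 4 < 14 — winning move (to 4).
  5: 5 XOR 10 = 15 ≥ 5 — no move.
That gives 1 winning move.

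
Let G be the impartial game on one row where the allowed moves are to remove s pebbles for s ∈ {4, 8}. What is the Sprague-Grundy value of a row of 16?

1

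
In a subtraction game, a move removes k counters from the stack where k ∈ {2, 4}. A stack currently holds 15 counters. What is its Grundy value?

1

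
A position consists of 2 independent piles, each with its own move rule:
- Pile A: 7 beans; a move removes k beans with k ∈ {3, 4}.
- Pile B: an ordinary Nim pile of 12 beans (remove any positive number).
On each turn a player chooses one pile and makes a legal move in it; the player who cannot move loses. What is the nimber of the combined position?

For pile A, compute g(0), g(1), … with moves {3, 4}:
k:     0  1  2  3  4  5  6  7
g(k):  0  0  0  1  1  1  2  0
So g(7) = 0.
Pile B is a plain Nim pile of size 12, so its Grundy value is 12.
The value of a disjunctive sum is the nim-sum of the parts.
Combined value = 0 ⊕ 12 = 12.

12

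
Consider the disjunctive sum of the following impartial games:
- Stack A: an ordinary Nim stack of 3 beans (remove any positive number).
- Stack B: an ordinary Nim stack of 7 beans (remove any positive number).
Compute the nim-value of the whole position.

4

Stack A is a plain Nim stack of size 3, so its Grundy value is 3.
Stack B is a plain Nim stack of size 7, so its Grundy value is 7.
By the Sprague-Grundy theorem, the Grundy value of a sum of independent games is the XOR of the component values.
Combined value = 3 XOR 7 = 4.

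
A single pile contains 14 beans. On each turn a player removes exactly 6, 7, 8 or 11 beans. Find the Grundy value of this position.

Grundy values for subtraction set {6, 7, 8, 11}:
g(0) = mex{} = 0
g(1) = mex{} = 0
g(2) = mex{} = 0
g(3) = mex{} = 0
g(4) = mex{} = 0
g(5) = mex{} = 0
g(6) = mex{0} = 1
g(7) = mex{0} = 1
g(8) = mex{0} = 1
g(9) = mex{0} = 1
g(10) = mex{0} = 1
g(11) = mex{0} = 1
g(12) = mex{0,1} = 2
g(13) = mex{0,1} = 2
g(14) = mex{0,1} = 2
So g(14) = 2.

2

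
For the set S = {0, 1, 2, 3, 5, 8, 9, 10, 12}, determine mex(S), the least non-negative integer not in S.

4

The values 0, 1, 2, 3 are all present; 4 is the first non-negative integer missing from the set.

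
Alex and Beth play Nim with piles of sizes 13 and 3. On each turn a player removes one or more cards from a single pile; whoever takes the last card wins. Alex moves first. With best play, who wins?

Alex wins

Nim-sum: 13 XOR 3 = 14.
The nim-sum is 14 ≠ 0, so this is an N-position: the player to move can win; Alex has a winning move.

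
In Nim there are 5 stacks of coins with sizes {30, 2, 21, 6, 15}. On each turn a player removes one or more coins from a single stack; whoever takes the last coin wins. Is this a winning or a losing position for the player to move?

Losing position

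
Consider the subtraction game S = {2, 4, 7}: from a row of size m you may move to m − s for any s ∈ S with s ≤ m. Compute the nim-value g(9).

0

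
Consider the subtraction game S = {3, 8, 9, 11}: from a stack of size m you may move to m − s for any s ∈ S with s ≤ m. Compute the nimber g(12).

Build the Grundy sequence with g(k) = mex{g(k−s) : s ∈ {3, 8, 9, 11}, s ≤ k}:
k:     0  1  2  3  4  5  6  7  8  9 10 11 12
g(k):  0  0  0  1  1  1  0  0  2  1  1  3  2
So g(12) = 2.

2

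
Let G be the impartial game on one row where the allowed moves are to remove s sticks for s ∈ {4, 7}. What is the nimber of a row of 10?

Build the Grundy sequence with g(k) = mex{g(k−s) : s ∈ {4, 7}, s ≤ k}:
k:     0  1  2  3  4  5  6  7  8  9 10
g(k):  0  0  0  0  1  1  1  1  2  2  2
So g(10) = 2.

2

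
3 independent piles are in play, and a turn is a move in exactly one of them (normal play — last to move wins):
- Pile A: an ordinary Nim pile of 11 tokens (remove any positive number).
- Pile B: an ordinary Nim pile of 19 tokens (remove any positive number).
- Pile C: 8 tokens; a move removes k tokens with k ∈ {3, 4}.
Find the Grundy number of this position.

Pile A is a plain Nim pile of size 11, so its Grundy value is 11.
Pile B is a plain Nim pile of size 19, so its Grundy value is 19.
Grundy values for pile C (subtraction set {3, 4}):
g(0) = mex{} = 0
g(1) = mex{} = 0
g(2) = mex{} = 0
g(3) = mex{0} = 1
g(4) = mex{0} = 1
g(5) = mex{0} = 1
g(6) = mex{0,1} = 2
g(7) = mex{1} = 0
g(8) = mex{1} = 0
So g(8) = 0.
By the Sprague-Grundy theorem, the Grundy value of a sum of independent games is the XOR of the component values.
Combined value = 11 ⊕ 19 ⊕ 0 = 24.

24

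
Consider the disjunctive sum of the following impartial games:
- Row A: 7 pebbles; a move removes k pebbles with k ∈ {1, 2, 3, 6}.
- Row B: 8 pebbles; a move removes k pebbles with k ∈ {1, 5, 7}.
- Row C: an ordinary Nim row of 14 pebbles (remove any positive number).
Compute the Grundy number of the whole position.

Grundy values for row A (subtraction set {1, 2, 3, 6}):
g(0) = mex{} = 0
g(1) = mex{0} = 1
g(2) = mex{0,1} = 2
g(3) = mex{0,1,2} = 3
g(4) = mex{1,2,3} = 0
g(5) = mex{0,2,3} = 1
g(6) = mex{0,1,3} = 2
g(7) = mex{0,1,2} = 3
So g(7) = 3.
For row B, compute g(0), g(1), … with moves {1, 5, 7}:
g(0) = mex{} = 0
g(1) = mex{0} = 1
g(2) = mex{1} = 0
g(3) = mex{0} = 1
g(4) = mex{1} = 0
g(5) = mex{0} = 1
g(6) = mex{1} = 0
g(7) = mex{0} = 1
g(8) = mex{1} = 0
So g(8) = 0.
Row C is a plain Nim row of size 14, so its Grundy value is 14.
By the Sprague-Grundy theorem, the Grundy value of a sum of independent games is the XOR of the component values.
Combined value = 3 ⊕ 0 ⊕ 14 = 13.

13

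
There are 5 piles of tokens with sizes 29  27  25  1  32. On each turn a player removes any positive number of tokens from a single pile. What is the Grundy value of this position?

62

Nim-sum: 29 ^ 27 ^ 25 ^ 1 ^ 32 = 62.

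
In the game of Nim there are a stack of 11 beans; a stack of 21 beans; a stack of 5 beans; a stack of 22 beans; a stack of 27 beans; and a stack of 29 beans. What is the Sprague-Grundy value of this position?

11

Compute the nim-sum pairwise:
11 XOR 21 = 30
30 XOR 5 = 27
27 XOR 22 = 13
13 XOR 27 = 22
22 XOR 29 = 11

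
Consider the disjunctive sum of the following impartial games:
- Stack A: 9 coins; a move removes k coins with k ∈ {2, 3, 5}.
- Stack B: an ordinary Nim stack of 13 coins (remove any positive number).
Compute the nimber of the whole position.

12

Build the Grundy sequence for stack A with g(k) = mex{g(k−s) : s ∈ {2, 3, 5}, s ≤ k}:
g(0) = mex{} = 0
g(1) = mex{} = 0
g(2) = mex{0} = 1
g(3) = mex{0} = 1
g(4) = mex{0,1} = 2
g(5) = mex{0,1} = 2
g(6) = mex{0,1,2} = 3
g(7) = mex{1,2} = 0
g(8) = mex{1,2,3} = 0
g(9) = mex{0,2,3} = 1
So g(9) = 1.
Stack B is a plain Nim stack of size 13, so its Grundy value is 13.
The value of a disjunctive sum is the nim-sum of the parts.
Combined value = 1 ⊕ 13 = 12.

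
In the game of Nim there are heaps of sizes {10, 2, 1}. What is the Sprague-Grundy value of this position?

9

Bitwise XOR of the heap sizes:
  1010  (10)
  0010  (2)
  0001  (1)
  ----
  1001  (9)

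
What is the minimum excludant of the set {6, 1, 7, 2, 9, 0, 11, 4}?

3

The values 0, 1, 2 are all present; 3 is the first non-negative integer missing from the set.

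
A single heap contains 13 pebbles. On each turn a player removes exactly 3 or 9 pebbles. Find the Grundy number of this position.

0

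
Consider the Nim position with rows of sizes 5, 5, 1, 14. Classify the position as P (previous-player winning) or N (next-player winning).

N-position

Nim-sum: 5 ^ 5 ^ 1 ^ 14 = 15.
The nim-sum is 15 ≠ 0, so this is an N-position: the player to move can win.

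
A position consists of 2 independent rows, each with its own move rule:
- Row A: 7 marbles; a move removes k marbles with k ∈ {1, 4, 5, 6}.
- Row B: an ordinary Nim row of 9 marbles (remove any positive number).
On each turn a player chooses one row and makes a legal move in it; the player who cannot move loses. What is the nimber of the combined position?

Build the Grundy sequence for row A with g(k) = mex{g(k−s) : s ∈ {1, 4, 5, 6}, s ≤ k}:
g(0) = mex{} = 0
g(1) = mex{0} = 1
g(2) = mex{1} = 0
g(3) = mex{0} = 1
g(4) = mex{0,1} = 2
g(5) = mex{0,1,2} = 3
g(6) = mex{0,1,3} = 2
g(7) = mex{0,1,2} = 3
So g(7) = 3.
Row B is a plain Nim row of size 9, so its Grundy value is 9.
The value of a disjunctive sum is the nim-sum of the parts.
Combined value = 3 ⊕ 9 = 10.

10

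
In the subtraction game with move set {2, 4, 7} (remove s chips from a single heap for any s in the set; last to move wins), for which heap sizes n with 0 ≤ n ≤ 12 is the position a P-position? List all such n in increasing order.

0, 1, 6, 9, 12

Build the Grundy sequence with g(k) = mex{g(k−s) : s ∈ {2, 4, 7}, s ≤ k}:
g(0) = mex{} = 0
g(1) = mex{} = 0
g(2) = mex{0} = 1
g(3) = mex{0} = 1
g(4) = mex{0,1} = 2
g(5) = mex{0,1} = 2
g(6) = mex{1,2} = 0
g(7) = mex{0,1,2} = 3
g(8) = mex{0,2} = 1
g(9) = mex{1,2,3} = 0
g(10) = mex{0,1} = 2
g(11) = mex{0,2,3} = 1
g(12) = mex{1,2} = 0
The P-positions (g = 0) in 0..12 are 0, 1, 6, 9, 12.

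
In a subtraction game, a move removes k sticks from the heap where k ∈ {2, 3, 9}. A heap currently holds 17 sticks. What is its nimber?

Build the Grundy sequence with g(k) = mex{g(k−s) : s ∈ {2, 3, 9}, s ≤ k}:
k:     0  1  2  3  4  5  6  7  8  9 10 11 12 13 14 15 16 17
g(k):  0  0  1  1  2  0  0  1  1  2  2  0  0  1  1  2  0  0
So g(17) = 0.

0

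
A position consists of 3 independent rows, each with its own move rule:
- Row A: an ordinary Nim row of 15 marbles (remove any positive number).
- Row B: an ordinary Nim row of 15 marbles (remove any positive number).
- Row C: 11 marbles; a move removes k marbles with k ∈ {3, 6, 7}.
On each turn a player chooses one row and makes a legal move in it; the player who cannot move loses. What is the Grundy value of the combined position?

0

Row A is a plain Nim row of size 15, so its Grundy value is 15.
Row B is a plain Nim row of size 15, so its Grundy value is 15.
For row C, compute g(0), g(1), … with moves {3, 6, 7}:
k:     0  1  2  3  4  5  6  7  8  9 10 11
g(k):  0  0  0  1  1  1  2  2  2  3  0  0
So g(11) = 0.
By the Sprague-Grundy theorem, the Grundy value of a sum of independent games is the XOR of the component values.
Combined value = 15 XOR 15 XOR 0 = 0.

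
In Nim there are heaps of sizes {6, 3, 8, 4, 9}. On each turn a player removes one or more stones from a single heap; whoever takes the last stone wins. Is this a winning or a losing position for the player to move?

In binary:
  0110  (6)
  0011  (3)
  1000  (8)
  0100  (4)
  1001  (9)
  ----
  0000  (0)
The nim-sum is 0, so this is a P-position: the player to move is in a losing position under optimal play.

Losing position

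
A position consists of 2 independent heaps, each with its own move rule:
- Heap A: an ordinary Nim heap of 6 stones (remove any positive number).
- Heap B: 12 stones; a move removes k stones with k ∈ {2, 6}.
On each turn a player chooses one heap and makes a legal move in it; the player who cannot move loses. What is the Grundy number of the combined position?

6

Heap A is a plain Nim heap of size 6, so its Grundy value is 6.
For heap B, compute g(0), g(1), … with moves {2, 6}:
k:     0  1  2  3  4  5  6  7  8  9 10 11 12
g(k):  0  0  1  1  0  0  1  1  0  0  1  1  0
So g(12) = 0.
The value of a disjunctive sum is the nim-sum of the parts.
Combined value = 6 ⊕ 0 = 6.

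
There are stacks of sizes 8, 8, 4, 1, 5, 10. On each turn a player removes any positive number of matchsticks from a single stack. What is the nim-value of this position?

10

In binary:
  1000  (8)
  1000  (8)
  0100  (4)
  0001  (1)
  0101  (5)
  1010  (10)
  ----
  1010  (10)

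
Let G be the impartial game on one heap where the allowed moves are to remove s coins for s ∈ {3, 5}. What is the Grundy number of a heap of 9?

0

Grundy values for subtraction set {3, 5}:
g(0) = mex{} = 0
g(1) = mex{} = 0
g(2) = mex{} = 0
g(3) = mex{0} = 1
g(4) = mex{0} = 1
g(5) = mex{0} = 1
g(6) = mex{0,1} = 2
g(7) = mex{0,1} = 2
g(8) = mex{1} = 0
g(9) = mex{1,2} = 0
So g(9) = 0.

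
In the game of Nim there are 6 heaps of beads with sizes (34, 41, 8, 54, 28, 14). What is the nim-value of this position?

39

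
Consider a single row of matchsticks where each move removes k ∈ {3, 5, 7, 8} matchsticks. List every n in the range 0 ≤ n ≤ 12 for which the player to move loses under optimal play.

0, 1, 2, 11, 12

Compute g(0), g(1), … for moves {3, 5, 7, 8}:
g(0) = mex{} = 0
g(1) = mex{} = 0
g(2) = mex{} = 0
g(3) = mex{0} = 1
g(4) = mex{0} = 1
g(5) = mex{0} = 1
g(6) = mex{0,1} = 2
g(7) = mex{0,1} = 2
g(8) = mex{0,1} = 2
g(9) = mex{0,1,2} = 3
g(10) = mex{0,1,2} = 3
g(11) = mex{1,2} = 0
g(12) = mex{1,2,3} = 0
The P-positions (g = 0) in 0..12 are 0, 1, 2, 11, 12.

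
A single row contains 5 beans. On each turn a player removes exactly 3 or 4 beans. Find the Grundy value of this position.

Compute g(0), g(1), … for moves {3, 4}:
g(0) = mex{} = 0
g(1) = mex{} = 0
g(2) = mex{} = 0
g(3) = mex{0} = 1
g(4) = mex{0} = 1
g(5) = mex{0} = 1
So g(5) = 1.

1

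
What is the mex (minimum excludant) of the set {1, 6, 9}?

0 is not in the set, so the mex is 0.

0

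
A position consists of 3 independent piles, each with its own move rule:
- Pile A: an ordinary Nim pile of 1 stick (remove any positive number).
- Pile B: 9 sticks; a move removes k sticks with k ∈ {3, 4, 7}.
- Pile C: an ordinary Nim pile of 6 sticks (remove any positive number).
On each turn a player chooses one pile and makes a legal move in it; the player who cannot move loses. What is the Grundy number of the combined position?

Pile A is a plain Nim pile of size 1, so its Grundy value is 1.
For pile B, compute g(0), g(1), … with moves {3, 4, 7}:
k:     0  1  2  3  4  5  6  7  8  9
g(k):  0  0  0  1  1  1  2  2  2  3
So g(9) = 3.
Pile C is a plain Nim pile of size 6, so its Grundy value is 6.
By the Sprague-Grundy theorem, the Grundy value of a sum of independent games is the XOR of the component values.
Combined value = 1 XOR 3 XOR 6 = 4.

4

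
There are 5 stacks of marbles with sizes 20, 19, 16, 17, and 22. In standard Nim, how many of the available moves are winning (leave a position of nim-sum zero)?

5

Compute the nim-sum pairwise:
20 ⊕ 19 = 7
7 ⊕ 16 = 23
23 ⊕ 17 = 6
6 ⊕ 22 = 16
The overall nim-sum is X = 16. A stack of size p has a winning move iff p XOR X < p (reduce it to p XOR X).
  20: 20 XOR 16 = 4 < 20 — winning move (to 4).
  19: 19 XOR 16 = 3 < 19 — winning move (to 3).
  16: 16 XOR 16 = 0 < 16 — winning move (to 0).
  17: 17 XOR 16 = 1 < 17 — winning move (to 1).
  22: 22 XOR 16 = 6 < 22 — winning move (to 6).
That gives 5 winning moves.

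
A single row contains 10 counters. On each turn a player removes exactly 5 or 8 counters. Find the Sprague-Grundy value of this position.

2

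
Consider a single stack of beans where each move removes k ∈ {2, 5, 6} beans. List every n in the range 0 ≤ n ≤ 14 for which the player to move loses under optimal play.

0, 1, 4, 8, 11, 12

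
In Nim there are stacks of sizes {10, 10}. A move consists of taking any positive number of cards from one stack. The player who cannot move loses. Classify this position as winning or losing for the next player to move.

Losing position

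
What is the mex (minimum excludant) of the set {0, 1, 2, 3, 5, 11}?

4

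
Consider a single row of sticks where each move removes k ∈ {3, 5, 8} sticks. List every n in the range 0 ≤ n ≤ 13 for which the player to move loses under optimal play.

0, 1, 2, 11, 12, 13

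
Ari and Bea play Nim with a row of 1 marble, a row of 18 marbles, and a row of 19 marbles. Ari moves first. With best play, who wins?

Nim-sum: 1 ^ 18 ^ 19 = 0.
The nim-sum is 0, so this is a P-position: the player to move is in a losing position under optimal play; Ari is about to move from it and so loses — Bea wins.

Bea wins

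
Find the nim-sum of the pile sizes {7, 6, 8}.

9

Nim-sum: 7 XOR 6 XOR 8 = 9.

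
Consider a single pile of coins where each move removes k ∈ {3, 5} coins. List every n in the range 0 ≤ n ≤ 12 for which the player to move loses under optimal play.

0, 1, 2, 8, 9, 10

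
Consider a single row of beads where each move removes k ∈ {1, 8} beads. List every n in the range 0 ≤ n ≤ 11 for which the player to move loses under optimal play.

Build the Grundy sequence with g(k) = mex{g(k−s) : s ∈ {1, 8}, s ≤ k}:
k:     0  1  2  3  4  5  6  7  8  9 10 11
g(k):  0  1  0  1  0  1  0  1  2  0  1  0
The P-positions (g = 0) in 0..11 are 0, 2, 4, 6, 9, 11.

0, 2, 4, 6, 9, 11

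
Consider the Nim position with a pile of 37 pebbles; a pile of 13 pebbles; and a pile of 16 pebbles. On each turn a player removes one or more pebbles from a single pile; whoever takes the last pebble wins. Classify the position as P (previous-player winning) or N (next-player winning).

N-position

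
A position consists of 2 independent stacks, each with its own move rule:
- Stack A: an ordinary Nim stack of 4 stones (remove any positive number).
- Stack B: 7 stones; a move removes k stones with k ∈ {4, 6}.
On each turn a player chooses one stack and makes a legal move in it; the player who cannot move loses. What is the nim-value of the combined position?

Stack A is a plain Nim stack of size 4, so its Grundy value is 4.
For stack B, compute g(0), g(1), … with moves {4, 6}:
g(0) = mex{} = 0
g(1) = mex{} = 0
g(2) = mex{} = 0
g(3) = mex{} = 0
g(4) = mex{0} = 1
g(5) = mex{0} = 1
g(6) = mex{0} = 1
g(7) = mex{0} = 1
So g(7) = 1.
The value of a disjunctive sum is the nim-sum of the parts.
Combined value = 4 ⊕ 1 = 5.

5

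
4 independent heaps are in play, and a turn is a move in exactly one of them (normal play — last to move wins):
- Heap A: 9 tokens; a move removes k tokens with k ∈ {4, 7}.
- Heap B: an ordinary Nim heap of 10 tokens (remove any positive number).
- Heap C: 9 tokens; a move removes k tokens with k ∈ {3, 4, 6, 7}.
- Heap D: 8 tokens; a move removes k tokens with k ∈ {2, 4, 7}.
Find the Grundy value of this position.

Grundy values for heap A (subtraction set {4, 7}):
k:     0  1  2  3  4  5  6  7  8  9
g(k):  0  0  0  0  1  1  1  1  2  2
So g(9) = 2.
Heap B is a plain Nim heap of size 10, so its Grundy value is 10.
For heap C, compute g(0), g(1), … with moves {3, 4, 6, 7}:
k:     0  1  2  3  4  5  6  7  8  9
g(k):  0  0  0  1  1  1  2  2  2  3
So g(9) = 3.
Build the Grundy sequence for heap D with g(k) = mex{g(k−s) : s ∈ {2, 4, 7}, s ≤ k}:
k:     0  1  2  3  4  5  6  7  8
g(k):  0  0  1  1  2  2  0  3  1
So g(8) = 1.
By the Sprague-Grundy theorem, the Grundy value of a sum of independent games is the XOR of the component values.
Combined value = 2 ⊕ 10 ⊕ 3 ⊕ 1 = 10.

10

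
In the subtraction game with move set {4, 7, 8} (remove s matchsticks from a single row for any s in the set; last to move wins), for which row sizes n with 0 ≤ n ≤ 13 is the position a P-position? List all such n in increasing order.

Grundy values for subtraction set {4, 7, 8}:
g(0) = mex{} = 0
g(1) = mex{} = 0
g(2) = mex{} = 0
g(3) = mex{} = 0
g(4) = mex{0} = 1
g(5) = mex{0} = 1
g(6) = mex{0} = 1
g(7) = mex{0} = 1
g(8) = mex{0,1} = 2
g(9) = mex{0,1} = 2
g(10) = mex{0,1} = 2
g(11) = mex{0,1} = 2
g(12) = mex{1,2} = 0
g(13) = mex{1,2} = 0
The P-positions (g = 0) in 0..13 are 0, 1, 2, 3, 12, 13.

0, 1, 2, 3, 12, 13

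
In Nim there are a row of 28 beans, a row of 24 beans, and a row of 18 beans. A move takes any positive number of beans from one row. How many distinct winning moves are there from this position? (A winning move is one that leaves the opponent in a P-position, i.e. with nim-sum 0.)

3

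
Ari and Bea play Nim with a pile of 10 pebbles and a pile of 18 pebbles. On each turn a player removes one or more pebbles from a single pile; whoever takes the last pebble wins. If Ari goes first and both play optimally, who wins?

Ari wins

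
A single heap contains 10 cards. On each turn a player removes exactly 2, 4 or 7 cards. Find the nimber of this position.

Grundy values for subtraction set {2, 4, 7}:
k:     0  1  2  3  4  5  6  7  8  9 10
g(k):  0  0  1  1  2  2  0  3  1  0  2
So g(10) = 2.

2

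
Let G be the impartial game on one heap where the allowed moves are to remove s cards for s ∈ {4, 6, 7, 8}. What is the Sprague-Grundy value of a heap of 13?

Grundy values for subtraction set {4, 6, 7, 8}:
g(0) = mex{} = 0
g(1) = mex{} = 0
g(2) = mex{} = 0
g(3) = mex{} = 0
g(4) = mex{0} = 1
g(5) = mex{0} = 1
g(6) = mex{0} = 1
g(7) = mex{0} = 1
g(8) = mex{0,1} = 2
g(9) = mex{0,1} = 2
g(10) = mex{0,1} = 2
g(11) = mex{0,1} = 2
g(12) = mex{1,2} = 0
g(13) = mex{1,2} = 0
So g(13) = 0.

0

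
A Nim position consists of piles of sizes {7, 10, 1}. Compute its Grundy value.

12

Compute the nim-sum pairwise:
7 ^ 10 = 13
13 ^ 1 = 12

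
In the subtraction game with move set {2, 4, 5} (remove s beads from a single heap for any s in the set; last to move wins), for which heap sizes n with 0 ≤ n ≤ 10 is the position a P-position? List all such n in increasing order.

0, 1, 7, 8

Compute g(0), g(1), … for moves {2, 4, 5}:
k:     0  1  2  3  4  5  6  7  8  9 10
g(k):  0  0  1  1  2  2  3  0  0  1  1
The P-positions (g = 0) in 0..10 are 0, 1, 7, 8.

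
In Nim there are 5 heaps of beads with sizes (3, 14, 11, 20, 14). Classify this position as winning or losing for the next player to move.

Winning position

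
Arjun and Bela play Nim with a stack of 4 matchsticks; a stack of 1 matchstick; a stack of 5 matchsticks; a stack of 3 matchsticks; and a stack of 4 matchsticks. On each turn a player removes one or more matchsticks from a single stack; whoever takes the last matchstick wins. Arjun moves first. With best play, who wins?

Arjun wins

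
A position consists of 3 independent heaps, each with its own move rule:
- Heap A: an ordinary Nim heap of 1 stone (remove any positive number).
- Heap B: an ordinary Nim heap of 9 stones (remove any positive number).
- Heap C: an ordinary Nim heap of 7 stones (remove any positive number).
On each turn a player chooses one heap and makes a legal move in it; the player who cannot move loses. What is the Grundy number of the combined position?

Heap A is a plain Nim heap of size 1, so its Grundy value is 1.
Heap B is a plain Nim heap of size 9, so its Grundy value is 9.
Heap C is a plain Nim heap of size 7, so its Grundy value is 7.
By the Sprague-Grundy theorem, the Grundy value of a sum of independent games is the XOR of the component values.
Combined value = 1 ⊕ 9 ⊕ 7 = 15.

15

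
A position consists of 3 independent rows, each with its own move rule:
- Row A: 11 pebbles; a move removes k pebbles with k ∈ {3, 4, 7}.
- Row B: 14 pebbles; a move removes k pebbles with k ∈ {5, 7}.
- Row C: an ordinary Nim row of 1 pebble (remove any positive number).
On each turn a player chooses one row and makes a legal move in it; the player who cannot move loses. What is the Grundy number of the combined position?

For row A, compute g(0), g(1), … with moves {3, 4, 7}:
k:     0  1  2  3  4  5  6  7  8  9 10 11
g(k):  0  0  0  1  1  1  2  2  2  3  0  0
So g(11) = 0.
For row B, compute g(0), g(1), … with moves {5, 7}:
k:     0  1  2  3  4  5  6  7  8  9 10 11 12 13 14
g(k):  0  0  0  0  0  1  1  1  1  1  2  2  0  0  0
So g(14) = 0.
Row C is a plain Nim row of size 1, so its Grundy value is 1.
By the Sprague-Grundy theorem, the Grundy value of a sum of independent games is the XOR of the component values.
Combined value = 0 XOR 0 XOR 1 = 1.

1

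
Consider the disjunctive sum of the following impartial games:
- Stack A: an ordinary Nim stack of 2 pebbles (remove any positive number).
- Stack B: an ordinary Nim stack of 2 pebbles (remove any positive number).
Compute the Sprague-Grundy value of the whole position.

Stack A is a plain Nim stack of size 2, so its Grundy value is 2.
Stack B is a plain Nim stack of size 2, so its Grundy value is 2.
The value of a disjunctive sum is the nim-sum of the parts.
Combined value = 2 ⊕ 2 = 0.

0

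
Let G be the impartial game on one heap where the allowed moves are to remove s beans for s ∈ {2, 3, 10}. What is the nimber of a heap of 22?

2

Compute g(0), g(1), … for moves {2, 3, 10}:
k:     0  1  2  3  4  5  6  7  8  9 10 11 12 13 14 15 16 17 18 19 20 21 22
g(k):  0  0  1  1  2  0  0  1  1  2  2  3  0  0  1  1  2  0  0  1  1  2  2
So g(22) = 2.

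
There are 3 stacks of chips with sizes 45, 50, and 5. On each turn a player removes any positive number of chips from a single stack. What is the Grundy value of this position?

Compute the nim-sum pairwise:
45 XOR 50 = 31
31 XOR 5 = 26

26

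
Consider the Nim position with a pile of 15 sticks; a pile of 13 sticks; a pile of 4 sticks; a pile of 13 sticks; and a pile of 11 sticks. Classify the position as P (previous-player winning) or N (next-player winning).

Compute the nim-sum pairwise:
15 XOR 13 = 2
2 XOR 4 = 6
6 XOR 13 = 11
11 XOR 11 = 0
The nim-sum is 0, so this is a P-position: the player to move is in a losing position under optimal play.

P-position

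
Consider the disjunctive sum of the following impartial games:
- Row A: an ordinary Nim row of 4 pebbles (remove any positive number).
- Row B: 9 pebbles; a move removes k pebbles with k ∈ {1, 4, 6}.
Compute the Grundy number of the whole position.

6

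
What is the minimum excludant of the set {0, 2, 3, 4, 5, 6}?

0 is in the set but 1 is not, so the mex is 1.

1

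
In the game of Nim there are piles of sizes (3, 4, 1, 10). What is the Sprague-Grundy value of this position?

12

Write each in binary and XOR column by column:
  0011  (3)
  0100  (4)
  0001  (1)
  1010  (10)
  ----
  1100  (12)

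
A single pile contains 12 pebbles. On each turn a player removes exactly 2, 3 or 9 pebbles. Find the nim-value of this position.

Grundy values for subtraction set {2, 3, 9}:
g(0) = mex{} = 0
g(1) = mex{} = 0
g(2) = mex{0} = 1
g(3) = mex{0} = 1
g(4) = mex{0,1} = 2
g(5) = mex{1} = 0
g(6) = mex{1,2} = 0
g(7) = mex{0,2} = 1
g(8) = mex{0} = 1
g(9) = mex{0,1} = 2
g(10) = mex{0,1} = 2
g(11) = mex{1,2} = 0
g(12) = mex{1,2} = 0
So g(12) = 0.

0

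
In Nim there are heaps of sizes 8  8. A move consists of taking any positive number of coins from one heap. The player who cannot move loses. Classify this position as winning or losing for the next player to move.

Losing position

Nim-sum: 8 ⊕ 8 = 0.
The nim-sum is 0, so this is a P-position: the player to move is in a losing position under optimal play.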